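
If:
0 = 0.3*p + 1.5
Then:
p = -5.00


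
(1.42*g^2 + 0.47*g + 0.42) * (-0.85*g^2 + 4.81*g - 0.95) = -1.207*g^4 + 6.4307*g^3 + 0.5547*g^2 + 1.5737*g - 0.399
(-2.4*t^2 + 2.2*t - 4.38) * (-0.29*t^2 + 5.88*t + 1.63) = 0.696*t^4 - 14.75*t^3 + 10.2942*t^2 - 22.1684*t - 7.1394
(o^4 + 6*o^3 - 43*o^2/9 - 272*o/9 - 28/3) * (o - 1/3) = o^5 + 17*o^4/3 - 61*o^3/9 - 773*o^2/27 + 20*o/27 + 28/9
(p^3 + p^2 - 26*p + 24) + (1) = p^3 + p^2 - 26*p + 25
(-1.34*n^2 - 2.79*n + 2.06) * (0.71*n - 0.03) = -0.9514*n^3 - 1.9407*n^2 + 1.5463*n - 0.0618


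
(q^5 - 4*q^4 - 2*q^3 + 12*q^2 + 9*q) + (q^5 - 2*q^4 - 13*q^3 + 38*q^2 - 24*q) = 2*q^5 - 6*q^4 - 15*q^3 + 50*q^2 - 15*q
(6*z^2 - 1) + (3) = 6*z^2 + 2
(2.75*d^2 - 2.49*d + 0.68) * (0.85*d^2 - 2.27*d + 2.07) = 2.3375*d^4 - 8.359*d^3 + 11.9228*d^2 - 6.6979*d + 1.4076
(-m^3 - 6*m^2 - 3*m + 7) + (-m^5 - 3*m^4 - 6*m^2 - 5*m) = -m^5 - 3*m^4 - m^3 - 12*m^2 - 8*m + 7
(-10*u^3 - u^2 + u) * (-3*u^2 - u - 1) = 30*u^5 + 13*u^4 + 8*u^3 - u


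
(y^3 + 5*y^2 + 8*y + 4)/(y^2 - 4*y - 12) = (y^2 + 3*y + 2)/(y - 6)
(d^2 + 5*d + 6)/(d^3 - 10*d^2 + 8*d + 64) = (d + 3)/(d^2 - 12*d + 32)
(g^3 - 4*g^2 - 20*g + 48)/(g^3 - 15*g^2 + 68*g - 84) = (g + 4)/(g - 7)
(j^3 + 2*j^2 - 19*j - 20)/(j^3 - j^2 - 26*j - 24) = (j^2 + j - 20)/(j^2 - 2*j - 24)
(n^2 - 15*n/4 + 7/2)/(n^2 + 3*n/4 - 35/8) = 2*(n - 2)/(2*n + 5)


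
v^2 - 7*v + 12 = (v - 4)*(v - 3)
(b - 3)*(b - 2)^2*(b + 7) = b^4 - 33*b^2 + 100*b - 84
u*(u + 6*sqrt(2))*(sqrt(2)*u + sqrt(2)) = sqrt(2)*u^3 + sqrt(2)*u^2 + 12*u^2 + 12*u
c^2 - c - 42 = (c - 7)*(c + 6)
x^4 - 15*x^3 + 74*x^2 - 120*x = x*(x - 6)*(x - 5)*(x - 4)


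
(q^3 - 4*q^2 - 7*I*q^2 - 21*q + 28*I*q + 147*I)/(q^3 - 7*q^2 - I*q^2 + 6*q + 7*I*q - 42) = (q^2 + q*(3 - 7*I) - 21*I)/(q^2 - I*q + 6)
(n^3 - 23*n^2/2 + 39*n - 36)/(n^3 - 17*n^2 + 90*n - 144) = (n^2 - 11*n/2 + 6)/(n^2 - 11*n + 24)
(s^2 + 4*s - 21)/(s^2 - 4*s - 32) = (-s^2 - 4*s + 21)/(-s^2 + 4*s + 32)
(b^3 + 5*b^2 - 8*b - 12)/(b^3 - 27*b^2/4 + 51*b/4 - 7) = 4*(b^3 + 5*b^2 - 8*b - 12)/(4*b^3 - 27*b^2 + 51*b - 28)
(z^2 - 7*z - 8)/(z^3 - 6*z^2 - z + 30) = (z^2 - 7*z - 8)/(z^3 - 6*z^2 - z + 30)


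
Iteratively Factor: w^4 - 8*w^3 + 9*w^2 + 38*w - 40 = (w - 1)*(w^3 - 7*w^2 + 2*w + 40) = (w - 1)*(w + 2)*(w^2 - 9*w + 20) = (w - 4)*(w - 1)*(w + 2)*(w - 5)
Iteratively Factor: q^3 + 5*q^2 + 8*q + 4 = (q + 2)*(q^2 + 3*q + 2) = (q + 1)*(q + 2)*(q + 2)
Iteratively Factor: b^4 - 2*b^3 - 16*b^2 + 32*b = (b - 2)*(b^3 - 16*b) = (b - 4)*(b - 2)*(b^2 + 4*b) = b*(b - 4)*(b - 2)*(b + 4)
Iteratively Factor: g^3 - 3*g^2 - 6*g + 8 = (g - 4)*(g^2 + g - 2) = (g - 4)*(g + 2)*(g - 1)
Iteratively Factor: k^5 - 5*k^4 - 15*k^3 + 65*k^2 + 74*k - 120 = (k - 5)*(k^4 - 15*k^2 - 10*k + 24) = (k - 5)*(k - 4)*(k^3 + 4*k^2 + k - 6) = (k - 5)*(k - 4)*(k - 1)*(k^2 + 5*k + 6) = (k - 5)*(k - 4)*(k - 1)*(k + 2)*(k + 3)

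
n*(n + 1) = n^2 + n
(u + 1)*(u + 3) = u^2 + 4*u + 3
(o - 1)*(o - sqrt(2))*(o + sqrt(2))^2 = o^4 - o^3 + sqrt(2)*o^3 - 2*o^2 - sqrt(2)*o^2 - 2*sqrt(2)*o + 2*o + 2*sqrt(2)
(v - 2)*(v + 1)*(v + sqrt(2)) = v^3 - v^2 + sqrt(2)*v^2 - 2*v - sqrt(2)*v - 2*sqrt(2)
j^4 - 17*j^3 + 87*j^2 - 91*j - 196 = (j - 7)^2*(j - 4)*(j + 1)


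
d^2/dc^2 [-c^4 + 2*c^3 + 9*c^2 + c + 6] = -12*c^2 + 12*c + 18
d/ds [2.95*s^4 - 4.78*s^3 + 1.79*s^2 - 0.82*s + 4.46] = 11.8*s^3 - 14.34*s^2 + 3.58*s - 0.82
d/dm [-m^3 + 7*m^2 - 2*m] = -3*m^2 + 14*m - 2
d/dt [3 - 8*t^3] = -24*t^2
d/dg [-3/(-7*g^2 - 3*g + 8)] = 3*(-14*g - 3)/(7*g^2 + 3*g - 8)^2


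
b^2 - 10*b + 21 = (b - 7)*(b - 3)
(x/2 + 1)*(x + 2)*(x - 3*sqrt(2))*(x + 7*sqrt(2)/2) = x^4/2 + sqrt(2)*x^3/4 + 2*x^3 - 17*x^2/2 + sqrt(2)*x^2 - 42*x + sqrt(2)*x - 42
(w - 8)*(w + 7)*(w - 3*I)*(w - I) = w^4 - w^3 - 4*I*w^3 - 59*w^2 + 4*I*w^2 + 3*w + 224*I*w + 168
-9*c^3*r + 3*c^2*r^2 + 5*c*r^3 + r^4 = r*(-c + r)*(3*c + r)^2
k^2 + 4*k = k*(k + 4)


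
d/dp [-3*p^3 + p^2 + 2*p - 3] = -9*p^2 + 2*p + 2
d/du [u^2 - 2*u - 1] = 2*u - 2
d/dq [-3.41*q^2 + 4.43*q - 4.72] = 4.43 - 6.82*q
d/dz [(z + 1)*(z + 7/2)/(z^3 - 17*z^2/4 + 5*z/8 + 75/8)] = 16*(-4*z^4 - 36*z^3 + 37*z^2 + 194*z + 160)/(64*z^6 - 544*z^5 + 1236*z^4 + 860*z^3 - 5075*z^2 + 750*z + 5625)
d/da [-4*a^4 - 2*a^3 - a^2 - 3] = 2*a*(-8*a^2 - 3*a - 1)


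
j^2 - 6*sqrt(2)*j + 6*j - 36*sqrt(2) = (j + 6)*(j - 6*sqrt(2))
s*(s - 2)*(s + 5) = s^3 + 3*s^2 - 10*s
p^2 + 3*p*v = p*(p + 3*v)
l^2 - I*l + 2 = (l - 2*I)*(l + I)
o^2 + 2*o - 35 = (o - 5)*(o + 7)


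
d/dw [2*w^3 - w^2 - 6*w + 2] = 6*w^2 - 2*w - 6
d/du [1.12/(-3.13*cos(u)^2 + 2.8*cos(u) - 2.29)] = (3.136 - 7.0112*cos(u))*sin(u)/(3.13*cos(u)^2 - 2.8*cos(u) + 2.29)^2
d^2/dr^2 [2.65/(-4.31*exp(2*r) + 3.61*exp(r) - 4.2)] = (-2.65*(8.62*exp(r) - 3.61)*(17.24*exp(r) - 7.22)*exp(r) + (45.686*exp(r) - 9.5665)*(4.31*exp(2*r) - 3.61*exp(r) + 4.2))*exp(r)/(4.31*exp(2*r) - 3.61*exp(r) + 4.2)^3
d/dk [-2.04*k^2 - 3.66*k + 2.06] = -4.08*k - 3.66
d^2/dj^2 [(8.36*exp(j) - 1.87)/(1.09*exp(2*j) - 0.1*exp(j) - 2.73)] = (9.93251600000002*exp(4*j) - 7.975748*exp(3*j) + 149.872602*exp(2*j) - 24.559216*exp(j) + 62.816754)*exp(j)/(1.295029*exp(6*j) - 0.35643*exp(5*j) - 9.697839*exp(4*j) + 1.78442*exp(3*j) + 24.289083*exp(2*j) - 2.23587*exp(j) - 20.346417)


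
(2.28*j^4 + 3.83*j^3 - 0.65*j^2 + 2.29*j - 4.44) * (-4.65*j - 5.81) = -10.602*j^5 - 31.0563*j^4 - 19.2298*j^3 - 6.872*j^2 + 7.3411*j + 25.7964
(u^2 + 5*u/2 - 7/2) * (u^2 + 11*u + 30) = u^4 + 27*u^3/2 + 54*u^2 + 73*u/2 - 105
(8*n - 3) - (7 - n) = 9*n - 10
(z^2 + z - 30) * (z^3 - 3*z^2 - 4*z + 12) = z^5 - 2*z^4 - 37*z^3 + 98*z^2 + 132*z - 360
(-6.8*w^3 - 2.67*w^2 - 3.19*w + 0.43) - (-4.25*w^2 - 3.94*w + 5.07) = -6.8*w^3 + 1.58*w^2 + 0.75*w - 4.64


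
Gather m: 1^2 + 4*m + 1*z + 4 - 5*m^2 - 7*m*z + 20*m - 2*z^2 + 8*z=-5*m^2 + m*(24 - 7*z) - 2*z^2 + 9*z + 5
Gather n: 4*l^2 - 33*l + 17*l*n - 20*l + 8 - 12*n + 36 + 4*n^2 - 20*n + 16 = 4*l^2 - 53*l + 4*n^2 + n*(17*l - 32) + 60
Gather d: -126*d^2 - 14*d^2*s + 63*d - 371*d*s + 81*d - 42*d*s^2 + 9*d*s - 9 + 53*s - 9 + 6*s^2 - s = d^2*(-14*s - 126) + d*(-42*s^2 - 362*s + 144) + 6*s^2 + 52*s - 18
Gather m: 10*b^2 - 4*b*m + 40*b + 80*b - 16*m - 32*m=10*b^2 + 120*b + m*(-4*b - 48)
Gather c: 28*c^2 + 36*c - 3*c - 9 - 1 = 28*c^2 + 33*c - 10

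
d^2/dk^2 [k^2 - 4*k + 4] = 2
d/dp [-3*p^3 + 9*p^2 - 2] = 9*p*(2 - p)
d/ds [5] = 0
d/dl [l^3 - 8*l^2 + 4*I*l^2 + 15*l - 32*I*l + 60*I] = 3*l^2 + 8*l*(-2 + I) + 15 - 32*I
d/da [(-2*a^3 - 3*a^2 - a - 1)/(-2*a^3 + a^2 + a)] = (-8*a^4 - 8*a^3 - 8*a^2 + 2*a + 1)/(a^2*(4*a^4 - 4*a^3 - 3*a^2 + 2*a + 1))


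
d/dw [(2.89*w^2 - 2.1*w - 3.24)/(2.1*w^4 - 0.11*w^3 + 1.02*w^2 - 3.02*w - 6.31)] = (-12.138*w^5 + 13.5479*w^4 + 26.754*w^3 - 7.655*w^2 - 29.8622*w + 3.4662)/(4.41*w^8 - 0.462*w^7 + 4.2961*w^6 - 12.9084*w^5 - 24.7972*w^4 - 4.7726*w^3 - 3.752*w^2 + 38.1124*w + 39.8161)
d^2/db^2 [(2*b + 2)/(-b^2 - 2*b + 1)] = 4*(b + 1)*(3*b^2 + 6*b - 4*(b + 1)^2 - 3)/(b^2 + 2*b - 1)^3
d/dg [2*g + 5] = 2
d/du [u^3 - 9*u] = 3*u^2 - 9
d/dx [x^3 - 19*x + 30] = 3*x^2 - 19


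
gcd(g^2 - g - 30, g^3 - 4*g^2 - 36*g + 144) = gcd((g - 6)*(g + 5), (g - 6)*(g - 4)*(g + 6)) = g - 6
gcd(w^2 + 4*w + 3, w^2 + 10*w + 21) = w + 3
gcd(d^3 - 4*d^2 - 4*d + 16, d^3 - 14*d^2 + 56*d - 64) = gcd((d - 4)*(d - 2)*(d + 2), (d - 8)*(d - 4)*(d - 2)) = d^2 - 6*d + 8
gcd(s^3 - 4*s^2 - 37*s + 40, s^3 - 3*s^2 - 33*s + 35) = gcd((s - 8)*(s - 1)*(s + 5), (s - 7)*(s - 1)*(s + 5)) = s^2 + 4*s - 5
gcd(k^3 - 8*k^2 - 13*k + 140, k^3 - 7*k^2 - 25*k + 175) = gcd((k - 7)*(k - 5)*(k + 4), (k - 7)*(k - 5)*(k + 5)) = k^2 - 12*k + 35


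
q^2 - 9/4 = (q - 3/2)*(q + 3/2)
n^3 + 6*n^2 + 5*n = n*(n + 1)*(n + 5)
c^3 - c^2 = c^2*(c - 1)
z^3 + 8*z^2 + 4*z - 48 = (z - 2)*(z + 4)*(z + 6)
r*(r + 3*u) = r^2 + 3*r*u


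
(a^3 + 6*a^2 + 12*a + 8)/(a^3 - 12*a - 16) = (a + 2)/(a - 4)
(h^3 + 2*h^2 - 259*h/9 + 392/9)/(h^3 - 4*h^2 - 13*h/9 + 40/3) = (3*h^2 + 14*h - 49)/(3*h^2 - 4*h - 15)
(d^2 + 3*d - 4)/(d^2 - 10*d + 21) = (d^2 + 3*d - 4)/(d^2 - 10*d + 21)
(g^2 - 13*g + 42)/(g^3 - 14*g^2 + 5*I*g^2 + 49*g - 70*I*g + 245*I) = (g - 6)/(g^2 + g*(-7 + 5*I) - 35*I)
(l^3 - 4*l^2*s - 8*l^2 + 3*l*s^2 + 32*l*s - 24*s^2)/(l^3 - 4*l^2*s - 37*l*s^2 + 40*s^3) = (-l^2 + 3*l*s + 8*l - 24*s)/(-l^2 + 3*l*s + 40*s^2)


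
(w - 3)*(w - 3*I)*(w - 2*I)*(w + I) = w^4 - 3*w^3 - 4*I*w^3 - w^2 + 12*I*w^2 + 3*w - 6*I*w + 18*I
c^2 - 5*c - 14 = (c - 7)*(c + 2)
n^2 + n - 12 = (n - 3)*(n + 4)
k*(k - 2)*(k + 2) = k^3 - 4*k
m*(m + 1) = m^2 + m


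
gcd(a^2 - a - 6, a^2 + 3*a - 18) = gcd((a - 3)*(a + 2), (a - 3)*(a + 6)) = a - 3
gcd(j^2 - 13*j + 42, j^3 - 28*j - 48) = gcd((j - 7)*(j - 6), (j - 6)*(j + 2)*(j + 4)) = j - 6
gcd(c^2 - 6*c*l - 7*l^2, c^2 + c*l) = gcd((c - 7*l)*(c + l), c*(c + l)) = c + l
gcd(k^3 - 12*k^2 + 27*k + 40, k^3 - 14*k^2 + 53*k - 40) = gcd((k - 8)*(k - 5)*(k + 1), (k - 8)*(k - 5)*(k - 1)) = k^2 - 13*k + 40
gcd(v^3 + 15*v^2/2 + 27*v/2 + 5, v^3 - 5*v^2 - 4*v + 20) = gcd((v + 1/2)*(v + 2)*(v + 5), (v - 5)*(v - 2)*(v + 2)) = v + 2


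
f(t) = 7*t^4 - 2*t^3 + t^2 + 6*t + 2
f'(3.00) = 714.00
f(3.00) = 542.00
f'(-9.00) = -20910.00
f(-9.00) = 47414.00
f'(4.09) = 1829.51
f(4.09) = 1865.24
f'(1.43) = 78.47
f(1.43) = 36.05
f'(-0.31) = 3.97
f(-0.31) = 0.36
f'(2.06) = 229.43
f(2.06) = 127.18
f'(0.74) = 15.54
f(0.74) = 8.28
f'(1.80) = 153.46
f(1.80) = 77.86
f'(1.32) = 62.58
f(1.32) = 28.31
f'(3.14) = 819.98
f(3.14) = 649.26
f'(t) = 28*t^3 - 6*t^2 + 2*t + 6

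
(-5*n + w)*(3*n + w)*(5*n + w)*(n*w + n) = -75*n^4*w - 75*n^4 - 25*n^3*w^2 - 25*n^3*w + 3*n^2*w^3 + 3*n^2*w^2 + n*w^4 + n*w^3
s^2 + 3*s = s*(s + 3)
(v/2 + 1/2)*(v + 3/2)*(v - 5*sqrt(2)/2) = v^3/2 - 5*sqrt(2)*v^2/4 + 5*v^2/4 - 25*sqrt(2)*v/8 + 3*v/4 - 15*sqrt(2)/8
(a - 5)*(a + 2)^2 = a^3 - a^2 - 16*a - 20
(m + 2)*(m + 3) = m^2 + 5*m + 6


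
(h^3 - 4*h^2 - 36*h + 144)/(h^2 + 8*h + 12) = (h^2 - 10*h + 24)/(h + 2)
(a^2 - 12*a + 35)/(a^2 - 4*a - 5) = (a - 7)/(a + 1)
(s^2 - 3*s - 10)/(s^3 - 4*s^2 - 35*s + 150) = (s + 2)/(s^2 + s - 30)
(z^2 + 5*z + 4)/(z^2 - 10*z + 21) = (z^2 + 5*z + 4)/(z^2 - 10*z + 21)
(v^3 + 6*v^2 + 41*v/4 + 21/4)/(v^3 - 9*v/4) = (2*v^2 + 9*v + 7)/(v*(2*v - 3))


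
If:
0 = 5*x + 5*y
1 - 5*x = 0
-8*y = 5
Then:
No Solution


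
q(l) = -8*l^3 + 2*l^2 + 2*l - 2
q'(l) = -24*l^2 + 4*l + 2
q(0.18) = -1.62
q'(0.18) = 1.94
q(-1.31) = 16.80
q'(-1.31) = -44.43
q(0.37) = -1.39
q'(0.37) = 0.19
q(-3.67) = 413.04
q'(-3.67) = -335.93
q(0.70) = -2.36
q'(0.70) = -6.96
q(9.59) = -6854.68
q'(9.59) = -2166.87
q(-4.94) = 1001.36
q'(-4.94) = -603.45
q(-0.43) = -1.85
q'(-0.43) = -4.16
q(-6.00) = 1786.00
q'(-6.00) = -886.00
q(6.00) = -1646.00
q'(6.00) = -838.00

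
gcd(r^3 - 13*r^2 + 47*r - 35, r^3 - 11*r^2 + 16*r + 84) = r - 7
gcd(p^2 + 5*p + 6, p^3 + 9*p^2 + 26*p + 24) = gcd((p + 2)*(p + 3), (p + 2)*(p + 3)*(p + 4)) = p^2 + 5*p + 6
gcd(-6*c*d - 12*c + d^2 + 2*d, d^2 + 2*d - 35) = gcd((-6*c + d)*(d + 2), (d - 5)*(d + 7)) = 1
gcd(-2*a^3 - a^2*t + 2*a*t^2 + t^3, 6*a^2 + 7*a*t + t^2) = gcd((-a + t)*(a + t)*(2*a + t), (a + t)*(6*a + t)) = a + t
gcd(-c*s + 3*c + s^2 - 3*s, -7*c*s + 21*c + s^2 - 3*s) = s - 3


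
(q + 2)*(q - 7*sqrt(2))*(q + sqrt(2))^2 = q^4 - 5*sqrt(2)*q^3 + 2*q^3 - 26*q^2 - 10*sqrt(2)*q^2 - 52*q - 14*sqrt(2)*q - 28*sqrt(2)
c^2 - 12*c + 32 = (c - 8)*(c - 4)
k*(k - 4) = k^2 - 4*k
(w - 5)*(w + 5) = w^2 - 25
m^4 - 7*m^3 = m^3*(m - 7)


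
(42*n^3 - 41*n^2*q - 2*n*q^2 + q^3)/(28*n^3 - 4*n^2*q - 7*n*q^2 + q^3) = (-6*n^2 + 5*n*q + q^2)/(-4*n^2 + q^2)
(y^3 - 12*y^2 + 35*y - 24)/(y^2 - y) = y - 11 + 24/y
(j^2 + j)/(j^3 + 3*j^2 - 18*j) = (j + 1)/(j^2 + 3*j - 18)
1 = 1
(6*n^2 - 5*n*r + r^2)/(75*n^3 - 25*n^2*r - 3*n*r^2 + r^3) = (-2*n + r)/(-25*n^2 + r^2)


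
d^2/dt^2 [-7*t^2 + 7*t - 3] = -14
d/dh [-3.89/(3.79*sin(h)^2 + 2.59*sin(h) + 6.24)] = (29.4862*sin(h) + 10.0751)*cos(h)/(3.79*sin(h)^2 + 2.59*sin(h) + 6.24)^2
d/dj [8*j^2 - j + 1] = 16*j - 1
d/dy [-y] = -1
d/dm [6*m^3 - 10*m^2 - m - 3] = 18*m^2 - 20*m - 1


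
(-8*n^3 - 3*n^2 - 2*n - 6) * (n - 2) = -8*n^4 + 13*n^3 + 4*n^2 - 2*n + 12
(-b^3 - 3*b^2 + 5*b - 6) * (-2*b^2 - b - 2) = 2*b^5 + 7*b^4 - 5*b^3 + 13*b^2 - 4*b + 12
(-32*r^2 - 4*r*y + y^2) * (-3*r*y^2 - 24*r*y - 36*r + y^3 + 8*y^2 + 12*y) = 96*r^3*y^2 + 768*r^3*y + 1152*r^3 - 20*r^2*y^3 - 160*r^2*y^2 - 240*r^2*y - 7*r*y^4 - 56*r*y^3 - 84*r*y^2 + y^5 + 8*y^4 + 12*y^3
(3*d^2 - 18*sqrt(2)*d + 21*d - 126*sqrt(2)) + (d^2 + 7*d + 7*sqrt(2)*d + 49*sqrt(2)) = 4*d^2 - 11*sqrt(2)*d + 28*d - 77*sqrt(2)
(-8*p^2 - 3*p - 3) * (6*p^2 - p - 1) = -48*p^4 - 10*p^3 - 7*p^2 + 6*p + 3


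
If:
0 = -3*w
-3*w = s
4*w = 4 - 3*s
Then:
No Solution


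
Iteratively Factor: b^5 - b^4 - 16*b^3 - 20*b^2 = (b)*(b^4 - b^3 - 16*b^2 - 20*b) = b*(b - 5)*(b^3 + 4*b^2 + 4*b) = b^2*(b - 5)*(b^2 + 4*b + 4) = b^2*(b - 5)*(b + 2)*(b + 2)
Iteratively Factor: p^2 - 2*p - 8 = (p + 2)*(p - 4)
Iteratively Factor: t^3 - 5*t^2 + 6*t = (t)*(t^2 - 5*t + 6) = t*(t - 2)*(t - 3)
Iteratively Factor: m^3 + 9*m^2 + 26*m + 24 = (m + 3)*(m^2 + 6*m + 8) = (m + 3)*(m + 4)*(m + 2)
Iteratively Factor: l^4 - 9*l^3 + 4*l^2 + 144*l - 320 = (l - 4)*(l^3 - 5*l^2 - 16*l + 80) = (l - 4)^2*(l^2 - l - 20) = (l - 5)*(l - 4)^2*(l + 4)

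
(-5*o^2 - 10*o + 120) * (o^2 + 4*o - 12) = -5*o^4 - 30*o^3 + 140*o^2 + 600*o - 1440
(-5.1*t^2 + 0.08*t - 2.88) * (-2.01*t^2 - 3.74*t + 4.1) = 10.251*t^4 + 18.9132*t^3 - 15.4204*t^2 + 11.0992*t - 11.808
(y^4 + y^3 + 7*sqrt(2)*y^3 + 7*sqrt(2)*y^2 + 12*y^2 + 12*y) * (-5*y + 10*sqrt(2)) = -5*y^5 - 25*sqrt(2)*y^4 - 5*y^4 - 25*sqrt(2)*y^3 + 80*y^3 + 80*y^2 + 120*sqrt(2)*y^2 + 120*sqrt(2)*y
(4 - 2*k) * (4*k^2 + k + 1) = -8*k^3 + 14*k^2 + 2*k + 4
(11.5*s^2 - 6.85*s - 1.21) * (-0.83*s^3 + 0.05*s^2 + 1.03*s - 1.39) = -9.545*s^5 + 6.2605*s^4 + 12.5068*s^3 - 23.101*s^2 + 8.2752*s + 1.6819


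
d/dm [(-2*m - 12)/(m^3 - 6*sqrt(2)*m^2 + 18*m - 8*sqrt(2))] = 2*(-m^3 + 6*sqrt(2)*m^2 - 18*m + 3*(m + 6)*(m^2 - 4*sqrt(2)*m + 6) + 8*sqrt(2))/(m^3 - 6*sqrt(2)*m^2 + 18*m - 8*sqrt(2))^2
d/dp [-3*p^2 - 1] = -6*p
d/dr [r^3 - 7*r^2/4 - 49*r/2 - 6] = 3*r^2 - 7*r/2 - 49/2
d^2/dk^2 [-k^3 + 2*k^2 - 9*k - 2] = 4 - 6*k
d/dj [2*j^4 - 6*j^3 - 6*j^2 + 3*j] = 8*j^3 - 18*j^2 - 12*j + 3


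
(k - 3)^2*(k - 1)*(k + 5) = k^4 - 2*k^3 - 20*k^2 + 66*k - 45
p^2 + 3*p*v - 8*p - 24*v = (p - 8)*(p + 3*v)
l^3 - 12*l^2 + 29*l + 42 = (l - 7)*(l - 6)*(l + 1)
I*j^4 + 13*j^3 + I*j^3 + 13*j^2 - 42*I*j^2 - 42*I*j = j*(j - 7*I)*(j - 6*I)*(I*j + I)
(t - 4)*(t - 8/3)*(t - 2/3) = t^3 - 22*t^2/3 + 136*t/9 - 64/9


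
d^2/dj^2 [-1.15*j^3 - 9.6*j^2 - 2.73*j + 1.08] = -6.9*j - 19.2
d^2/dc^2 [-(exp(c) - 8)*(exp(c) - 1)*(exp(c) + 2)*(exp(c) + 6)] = (-16*exp(3*c) + 9*exp(2*c) + 208*exp(c) + 44)*exp(c)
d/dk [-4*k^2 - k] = -8*k - 1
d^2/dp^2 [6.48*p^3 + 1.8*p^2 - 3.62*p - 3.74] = 38.88*p + 3.6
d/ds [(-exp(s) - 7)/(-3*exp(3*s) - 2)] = (-9*(exp(s) + 7)*exp(2*s) + 3*exp(3*s) + 2)*exp(s)/(3*exp(3*s) + 2)^2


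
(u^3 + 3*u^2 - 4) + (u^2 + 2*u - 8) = u^3 + 4*u^2 + 2*u - 12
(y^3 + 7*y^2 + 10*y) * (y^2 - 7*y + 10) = y^5 - 29*y^3 + 100*y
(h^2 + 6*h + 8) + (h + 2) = h^2 + 7*h + 10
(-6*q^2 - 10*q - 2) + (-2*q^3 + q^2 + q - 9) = -2*q^3 - 5*q^2 - 9*q - 11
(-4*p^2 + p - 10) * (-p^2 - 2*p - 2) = 4*p^4 + 7*p^3 + 16*p^2 + 18*p + 20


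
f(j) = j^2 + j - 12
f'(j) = 2*j + 1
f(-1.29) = -11.63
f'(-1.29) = -1.58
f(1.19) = -9.39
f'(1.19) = 3.38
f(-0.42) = -12.24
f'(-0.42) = 0.16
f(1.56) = -8.01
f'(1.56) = 4.12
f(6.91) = 42.66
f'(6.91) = 14.82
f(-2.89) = -6.54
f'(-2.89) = -4.78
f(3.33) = 2.42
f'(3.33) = 7.66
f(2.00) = -6.00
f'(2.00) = 5.00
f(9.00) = 78.00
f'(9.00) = 19.00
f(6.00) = 30.00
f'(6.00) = 13.00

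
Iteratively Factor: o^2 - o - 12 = (o + 3)*(o - 4)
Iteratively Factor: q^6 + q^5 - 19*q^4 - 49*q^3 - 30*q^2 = (q + 1)*(q^5 - 19*q^3 - 30*q^2) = (q + 1)*(q + 3)*(q^4 - 3*q^3 - 10*q^2) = q*(q + 1)*(q + 3)*(q^3 - 3*q^2 - 10*q) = q*(q + 1)*(q + 2)*(q + 3)*(q^2 - 5*q) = q*(q - 5)*(q + 1)*(q + 2)*(q + 3)*(q)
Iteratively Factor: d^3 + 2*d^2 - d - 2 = (d + 2)*(d^2 - 1) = (d + 1)*(d + 2)*(d - 1)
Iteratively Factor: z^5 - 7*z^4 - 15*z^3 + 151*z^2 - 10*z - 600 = (z - 5)*(z^4 - 2*z^3 - 25*z^2 + 26*z + 120) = (z - 5)*(z + 2)*(z^3 - 4*z^2 - 17*z + 60) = (z - 5)*(z - 3)*(z + 2)*(z^2 - z - 20) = (z - 5)^2*(z - 3)*(z + 2)*(z + 4)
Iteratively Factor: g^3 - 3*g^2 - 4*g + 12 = (g - 3)*(g^2 - 4) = (g - 3)*(g + 2)*(g - 2)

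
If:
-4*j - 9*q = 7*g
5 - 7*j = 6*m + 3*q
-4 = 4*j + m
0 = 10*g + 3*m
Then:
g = -192/317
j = -477/317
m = 640/317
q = 1084/951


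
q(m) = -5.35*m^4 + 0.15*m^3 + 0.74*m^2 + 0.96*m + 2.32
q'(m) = -21.4*m^3 + 0.45*m^2 + 1.48*m + 0.96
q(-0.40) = 1.91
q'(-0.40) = 1.81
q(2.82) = -324.06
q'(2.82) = -471.20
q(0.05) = 2.37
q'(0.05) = 1.03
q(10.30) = -59960.10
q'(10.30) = -23320.41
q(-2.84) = -345.91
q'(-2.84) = 490.58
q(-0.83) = -0.59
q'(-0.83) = 12.28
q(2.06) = -87.59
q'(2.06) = -181.16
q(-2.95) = -403.10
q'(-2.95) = 549.90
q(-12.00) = -111099.44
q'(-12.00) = 37027.20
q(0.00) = 2.32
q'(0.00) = 0.96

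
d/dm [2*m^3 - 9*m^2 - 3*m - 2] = 6*m^2 - 18*m - 3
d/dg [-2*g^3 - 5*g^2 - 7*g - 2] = -6*g^2 - 10*g - 7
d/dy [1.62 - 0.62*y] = -0.620000000000000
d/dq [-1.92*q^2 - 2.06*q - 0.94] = -3.84*q - 2.06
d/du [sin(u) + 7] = cos(u)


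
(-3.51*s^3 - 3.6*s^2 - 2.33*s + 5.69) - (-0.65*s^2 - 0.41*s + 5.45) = -3.51*s^3 - 2.95*s^2 - 1.92*s + 0.24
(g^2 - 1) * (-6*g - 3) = -6*g^3 - 3*g^2 + 6*g + 3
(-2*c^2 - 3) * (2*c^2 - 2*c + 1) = -4*c^4 + 4*c^3 - 8*c^2 + 6*c - 3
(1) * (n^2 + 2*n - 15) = n^2 + 2*n - 15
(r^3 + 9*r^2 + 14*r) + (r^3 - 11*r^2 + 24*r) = 2*r^3 - 2*r^2 + 38*r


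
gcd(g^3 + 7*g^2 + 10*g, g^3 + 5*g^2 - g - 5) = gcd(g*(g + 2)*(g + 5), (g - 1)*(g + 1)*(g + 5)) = g + 5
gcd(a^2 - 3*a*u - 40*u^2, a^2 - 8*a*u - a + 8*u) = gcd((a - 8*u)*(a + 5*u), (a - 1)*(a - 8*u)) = -a + 8*u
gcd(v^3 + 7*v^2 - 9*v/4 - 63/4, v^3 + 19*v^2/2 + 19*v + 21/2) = v^2 + 17*v/2 + 21/2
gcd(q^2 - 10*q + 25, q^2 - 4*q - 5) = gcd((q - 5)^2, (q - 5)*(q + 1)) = q - 5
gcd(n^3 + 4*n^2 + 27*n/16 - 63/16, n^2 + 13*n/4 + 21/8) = n + 7/4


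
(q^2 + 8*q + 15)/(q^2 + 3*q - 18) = (q^2 + 8*q + 15)/(q^2 + 3*q - 18)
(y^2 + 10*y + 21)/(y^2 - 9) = (y + 7)/(y - 3)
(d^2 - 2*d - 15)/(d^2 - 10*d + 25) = (d + 3)/(d - 5)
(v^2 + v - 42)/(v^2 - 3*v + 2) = (v^2 + v - 42)/(v^2 - 3*v + 2)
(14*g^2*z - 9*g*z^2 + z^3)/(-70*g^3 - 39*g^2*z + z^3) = z*(-2*g + z)/(10*g^2 + 7*g*z + z^2)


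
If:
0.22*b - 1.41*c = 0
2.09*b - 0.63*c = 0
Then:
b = 0.00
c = 0.00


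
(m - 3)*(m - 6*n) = m^2 - 6*m*n - 3*m + 18*n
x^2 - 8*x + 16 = (x - 4)^2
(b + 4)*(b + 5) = b^2 + 9*b + 20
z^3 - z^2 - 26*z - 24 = (z - 6)*(z + 1)*(z + 4)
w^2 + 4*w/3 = w*(w + 4/3)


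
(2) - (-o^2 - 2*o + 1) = o^2 + 2*o + 1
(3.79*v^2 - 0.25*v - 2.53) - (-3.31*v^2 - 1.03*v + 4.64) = 7.1*v^2 + 0.78*v - 7.17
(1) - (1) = 0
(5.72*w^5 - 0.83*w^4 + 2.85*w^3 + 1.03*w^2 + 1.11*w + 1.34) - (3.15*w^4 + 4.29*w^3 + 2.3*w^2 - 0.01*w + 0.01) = 5.72*w^5 - 3.98*w^4 - 1.44*w^3 - 1.27*w^2 + 1.12*w + 1.33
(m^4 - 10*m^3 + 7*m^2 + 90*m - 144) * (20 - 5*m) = -5*m^5 + 70*m^4 - 235*m^3 - 310*m^2 + 2520*m - 2880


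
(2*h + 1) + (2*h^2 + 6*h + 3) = 2*h^2 + 8*h + 4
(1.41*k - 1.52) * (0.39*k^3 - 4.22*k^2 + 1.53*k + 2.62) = 0.5499*k^4 - 6.543*k^3 + 8.5717*k^2 + 1.3686*k - 3.9824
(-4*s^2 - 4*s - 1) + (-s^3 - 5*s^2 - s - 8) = -s^3 - 9*s^2 - 5*s - 9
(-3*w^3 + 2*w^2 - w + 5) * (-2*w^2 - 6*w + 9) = 6*w^5 + 14*w^4 - 37*w^3 + 14*w^2 - 39*w + 45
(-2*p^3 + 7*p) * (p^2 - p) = -2*p^5 + 2*p^4 + 7*p^3 - 7*p^2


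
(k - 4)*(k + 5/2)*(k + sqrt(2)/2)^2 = k^4 - 3*k^3/2 + sqrt(2)*k^3 - 19*k^2/2 - 3*sqrt(2)*k^2/2 - 10*sqrt(2)*k - 3*k/4 - 5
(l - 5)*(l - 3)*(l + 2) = l^3 - 6*l^2 - l + 30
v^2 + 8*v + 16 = (v + 4)^2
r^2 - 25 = (r - 5)*(r + 5)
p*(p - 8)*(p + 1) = p^3 - 7*p^2 - 8*p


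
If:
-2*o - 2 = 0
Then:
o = -1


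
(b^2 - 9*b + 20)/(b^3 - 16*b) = (b - 5)/(b*(b + 4))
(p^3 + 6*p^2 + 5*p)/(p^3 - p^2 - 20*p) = (p^2 + 6*p + 5)/(p^2 - p - 20)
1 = 1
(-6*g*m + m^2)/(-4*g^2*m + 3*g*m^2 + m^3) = (-6*g + m)/(-4*g^2 + 3*g*m + m^2)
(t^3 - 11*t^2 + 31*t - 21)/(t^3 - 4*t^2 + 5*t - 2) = (t^2 - 10*t + 21)/(t^2 - 3*t + 2)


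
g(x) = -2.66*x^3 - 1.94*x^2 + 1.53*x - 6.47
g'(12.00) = -1194.15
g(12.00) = -4863.95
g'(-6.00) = -262.47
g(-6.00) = 489.07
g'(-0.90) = -1.44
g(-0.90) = -7.48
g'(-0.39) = 1.83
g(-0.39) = -7.20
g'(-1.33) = -7.43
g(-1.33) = -5.68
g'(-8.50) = -542.04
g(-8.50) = 1473.93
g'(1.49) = -21.97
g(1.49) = -17.30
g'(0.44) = -1.72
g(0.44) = -6.40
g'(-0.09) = 1.81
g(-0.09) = -6.62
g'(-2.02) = -23.19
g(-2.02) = 4.45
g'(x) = -7.98*x^2 - 3.88*x + 1.53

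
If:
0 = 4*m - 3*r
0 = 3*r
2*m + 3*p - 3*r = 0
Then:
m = 0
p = 0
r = 0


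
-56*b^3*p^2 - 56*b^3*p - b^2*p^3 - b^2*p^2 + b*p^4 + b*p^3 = p*(-8*b + p)*(7*b + p)*(b*p + b)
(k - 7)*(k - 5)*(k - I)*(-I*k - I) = -I*k^4 - k^3 + 11*I*k^3 + 11*k^2 - 23*I*k^2 - 23*k - 35*I*k - 35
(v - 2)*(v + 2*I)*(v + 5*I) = v^3 - 2*v^2 + 7*I*v^2 - 10*v - 14*I*v + 20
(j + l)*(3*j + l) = 3*j^2 + 4*j*l + l^2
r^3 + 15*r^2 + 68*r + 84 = (r + 2)*(r + 6)*(r + 7)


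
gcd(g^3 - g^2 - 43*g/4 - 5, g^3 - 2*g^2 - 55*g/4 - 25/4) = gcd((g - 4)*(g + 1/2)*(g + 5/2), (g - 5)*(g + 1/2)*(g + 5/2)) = g^2 + 3*g + 5/4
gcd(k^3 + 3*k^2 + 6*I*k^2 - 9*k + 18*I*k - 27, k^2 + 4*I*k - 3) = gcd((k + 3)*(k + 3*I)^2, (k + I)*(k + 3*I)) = k + 3*I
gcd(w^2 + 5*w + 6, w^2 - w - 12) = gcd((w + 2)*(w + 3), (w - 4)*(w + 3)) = w + 3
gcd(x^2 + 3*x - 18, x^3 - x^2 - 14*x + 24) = x - 3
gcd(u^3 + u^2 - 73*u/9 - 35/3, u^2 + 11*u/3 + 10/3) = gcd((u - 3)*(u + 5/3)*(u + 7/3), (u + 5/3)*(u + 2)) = u + 5/3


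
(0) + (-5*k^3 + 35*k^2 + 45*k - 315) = -5*k^3 + 35*k^2 + 45*k - 315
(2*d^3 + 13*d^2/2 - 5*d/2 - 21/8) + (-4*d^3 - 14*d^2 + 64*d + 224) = -2*d^3 - 15*d^2/2 + 123*d/2 + 1771/8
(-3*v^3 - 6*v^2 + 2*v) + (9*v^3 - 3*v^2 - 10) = 6*v^3 - 9*v^2 + 2*v - 10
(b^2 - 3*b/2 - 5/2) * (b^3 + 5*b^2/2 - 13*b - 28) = b^5 + b^4 - 77*b^3/4 - 59*b^2/4 + 149*b/2 + 70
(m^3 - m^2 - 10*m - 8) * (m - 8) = m^4 - 9*m^3 - 2*m^2 + 72*m + 64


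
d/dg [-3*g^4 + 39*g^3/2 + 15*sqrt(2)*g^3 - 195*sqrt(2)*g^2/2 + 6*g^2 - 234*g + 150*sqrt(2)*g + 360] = -12*g^3 + 117*g^2/2 + 45*sqrt(2)*g^2 - 195*sqrt(2)*g + 12*g - 234 + 150*sqrt(2)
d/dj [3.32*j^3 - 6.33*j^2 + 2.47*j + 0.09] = 9.96*j^2 - 12.66*j + 2.47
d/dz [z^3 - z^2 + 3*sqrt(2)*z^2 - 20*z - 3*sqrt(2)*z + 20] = 3*z^2 - 2*z + 6*sqrt(2)*z - 20 - 3*sqrt(2)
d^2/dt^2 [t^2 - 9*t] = 2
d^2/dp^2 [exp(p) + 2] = exp(p)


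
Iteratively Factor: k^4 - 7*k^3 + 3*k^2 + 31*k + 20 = (k + 1)*(k^3 - 8*k^2 + 11*k + 20) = (k + 1)^2*(k^2 - 9*k + 20) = (k - 4)*(k + 1)^2*(k - 5)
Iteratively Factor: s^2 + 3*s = (s)*(s + 3)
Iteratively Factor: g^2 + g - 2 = (g + 2)*(g - 1)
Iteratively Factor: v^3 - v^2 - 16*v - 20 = (v + 2)*(v^2 - 3*v - 10) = (v - 5)*(v + 2)*(v + 2)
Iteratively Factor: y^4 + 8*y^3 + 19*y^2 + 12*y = (y)*(y^3 + 8*y^2 + 19*y + 12) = y*(y + 1)*(y^2 + 7*y + 12) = y*(y + 1)*(y + 3)*(y + 4)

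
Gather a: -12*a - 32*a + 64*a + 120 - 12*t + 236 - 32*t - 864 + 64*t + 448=20*a + 20*t - 60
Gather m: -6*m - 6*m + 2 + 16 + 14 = 32 - 12*m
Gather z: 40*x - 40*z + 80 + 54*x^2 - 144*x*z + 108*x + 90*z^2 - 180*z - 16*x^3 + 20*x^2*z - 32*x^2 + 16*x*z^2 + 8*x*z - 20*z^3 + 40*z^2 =-16*x^3 + 22*x^2 + 148*x - 20*z^3 + z^2*(16*x + 130) + z*(20*x^2 - 136*x - 220) + 80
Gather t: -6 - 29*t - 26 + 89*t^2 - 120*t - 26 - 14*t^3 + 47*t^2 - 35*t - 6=-14*t^3 + 136*t^2 - 184*t - 64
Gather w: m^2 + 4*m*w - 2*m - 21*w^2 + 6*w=m^2 - 2*m - 21*w^2 + w*(4*m + 6)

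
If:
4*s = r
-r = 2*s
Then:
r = 0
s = 0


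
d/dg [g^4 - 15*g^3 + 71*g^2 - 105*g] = 4*g^3 - 45*g^2 + 142*g - 105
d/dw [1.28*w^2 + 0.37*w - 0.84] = 2.56*w + 0.37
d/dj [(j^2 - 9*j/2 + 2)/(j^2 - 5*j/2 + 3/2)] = (8*j^2 - 4*j - 7)/(4*j^4 - 20*j^3 + 37*j^2 - 30*j + 9)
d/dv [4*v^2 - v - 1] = 8*v - 1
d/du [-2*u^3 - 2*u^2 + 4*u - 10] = -6*u^2 - 4*u + 4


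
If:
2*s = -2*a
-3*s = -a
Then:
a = 0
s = 0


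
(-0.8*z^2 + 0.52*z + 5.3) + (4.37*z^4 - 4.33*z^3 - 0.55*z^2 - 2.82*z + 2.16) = 4.37*z^4 - 4.33*z^3 - 1.35*z^2 - 2.3*z + 7.46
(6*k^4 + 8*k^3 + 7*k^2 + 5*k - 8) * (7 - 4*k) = -24*k^5 + 10*k^4 + 28*k^3 + 29*k^2 + 67*k - 56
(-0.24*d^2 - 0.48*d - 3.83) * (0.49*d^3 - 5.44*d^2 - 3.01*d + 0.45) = -0.1176*d^5 + 1.0704*d^4 + 1.4569*d^3 + 22.172*d^2 + 11.3123*d - 1.7235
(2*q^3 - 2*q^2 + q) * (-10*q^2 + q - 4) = -20*q^5 + 22*q^4 - 20*q^3 + 9*q^2 - 4*q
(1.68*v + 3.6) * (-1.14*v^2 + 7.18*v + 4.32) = -1.9152*v^3 + 7.9584*v^2 + 33.1056*v + 15.552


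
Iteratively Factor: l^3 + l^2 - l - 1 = (l + 1)*(l^2 - 1) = (l - 1)*(l + 1)*(l + 1)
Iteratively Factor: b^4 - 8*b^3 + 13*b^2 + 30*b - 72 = (b - 3)*(b^3 - 5*b^2 - 2*b + 24) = (b - 4)*(b - 3)*(b^2 - b - 6) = (b - 4)*(b - 3)*(b + 2)*(b - 3)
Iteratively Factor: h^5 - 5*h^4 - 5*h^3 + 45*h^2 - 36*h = (h - 1)*(h^4 - 4*h^3 - 9*h^2 + 36*h) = (h - 3)*(h - 1)*(h^3 - h^2 - 12*h) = h*(h - 3)*(h - 1)*(h^2 - h - 12) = h*(h - 3)*(h - 1)*(h + 3)*(h - 4)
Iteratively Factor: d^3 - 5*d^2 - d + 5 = (d - 5)*(d^2 - 1) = (d - 5)*(d - 1)*(d + 1)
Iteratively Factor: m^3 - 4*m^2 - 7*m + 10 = (m - 1)*(m^2 - 3*m - 10) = (m - 5)*(m - 1)*(m + 2)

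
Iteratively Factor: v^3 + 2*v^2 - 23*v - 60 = (v + 3)*(v^2 - v - 20) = (v - 5)*(v + 3)*(v + 4)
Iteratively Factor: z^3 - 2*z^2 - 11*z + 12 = (z + 3)*(z^2 - 5*z + 4) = (z - 1)*(z + 3)*(z - 4)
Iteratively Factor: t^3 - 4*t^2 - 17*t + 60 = (t - 3)*(t^2 - t - 20) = (t - 3)*(t + 4)*(t - 5)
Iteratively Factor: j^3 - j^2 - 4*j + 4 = (j + 2)*(j^2 - 3*j + 2) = (j - 2)*(j + 2)*(j - 1)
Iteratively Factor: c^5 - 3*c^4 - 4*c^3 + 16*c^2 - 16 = (c - 2)*(c^4 - c^3 - 6*c^2 + 4*c + 8) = (c - 2)*(c + 1)*(c^3 - 2*c^2 - 4*c + 8) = (c - 2)^2*(c + 1)*(c^2 - 4) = (c - 2)^3*(c + 1)*(c + 2)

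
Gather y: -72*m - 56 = -72*m - 56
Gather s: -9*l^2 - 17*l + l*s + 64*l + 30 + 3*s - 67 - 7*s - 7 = -9*l^2 + 47*l + s*(l - 4) - 44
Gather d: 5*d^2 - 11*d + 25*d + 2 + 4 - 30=5*d^2 + 14*d - 24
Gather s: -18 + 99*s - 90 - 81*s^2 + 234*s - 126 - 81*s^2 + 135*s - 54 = -162*s^2 + 468*s - 288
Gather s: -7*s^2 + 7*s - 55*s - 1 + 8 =-7*s^2 - 48*s + 7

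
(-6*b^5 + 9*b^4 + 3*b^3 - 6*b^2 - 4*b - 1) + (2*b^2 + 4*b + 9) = -6*b^5 + 9*b^4 + 3*b^3 - 4*b^2 + 8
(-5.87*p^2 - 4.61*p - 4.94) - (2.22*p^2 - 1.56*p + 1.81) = -8.09*p^2 - 3.05*p - 6.75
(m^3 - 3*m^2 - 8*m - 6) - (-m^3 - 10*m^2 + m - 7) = 2*m^3 + 7*m^2 - 9*m + 1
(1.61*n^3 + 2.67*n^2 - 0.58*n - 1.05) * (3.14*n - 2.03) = 5.0554*n^4 + 5.1155*n^3 - 7.2413*n^2 - 2.1196*n + 2.1315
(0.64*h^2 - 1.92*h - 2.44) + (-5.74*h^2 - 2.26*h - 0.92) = -5.1*h^2 - 4.18*h - 3.36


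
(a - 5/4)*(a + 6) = a^2 + 19*a/4 - 15/2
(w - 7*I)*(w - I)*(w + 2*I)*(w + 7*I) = w^4 + I*w^3 + 51*w^2 + 49*I*w + 98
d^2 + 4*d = d*(d + 4)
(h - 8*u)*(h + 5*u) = h^2 - 3*h*u - 40*u^2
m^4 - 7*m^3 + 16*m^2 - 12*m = m*(m - 3)*(m - 2)^2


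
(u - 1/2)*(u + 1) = u^2 + u/2 - 1/2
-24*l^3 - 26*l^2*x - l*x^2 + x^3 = (-6*l + x)*(l + x)*(4*l + x)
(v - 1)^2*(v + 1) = v^3 - v^2 - v + 1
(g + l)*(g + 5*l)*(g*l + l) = g^3*l + 6*g^2*l^2 + g^2*l + 5*g*l^3 + 6*g*l^2 + 5*l^3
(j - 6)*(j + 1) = j^2 - 5*j - 6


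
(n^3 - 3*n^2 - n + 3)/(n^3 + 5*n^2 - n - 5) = (n - 3)/(n + 5)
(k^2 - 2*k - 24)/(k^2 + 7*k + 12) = (k - 6)/(k + 3)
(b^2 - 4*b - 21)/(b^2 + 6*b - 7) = (b^2 - 4*b - 21)/(b^2 + 6*b - 7)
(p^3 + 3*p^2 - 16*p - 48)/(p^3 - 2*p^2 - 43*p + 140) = (p^2 + 7*p + 12)/(p^2 + 2*p - 35)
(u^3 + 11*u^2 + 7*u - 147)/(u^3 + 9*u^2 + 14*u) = (u^2 + 4*u - 21)/(u*(u + 2))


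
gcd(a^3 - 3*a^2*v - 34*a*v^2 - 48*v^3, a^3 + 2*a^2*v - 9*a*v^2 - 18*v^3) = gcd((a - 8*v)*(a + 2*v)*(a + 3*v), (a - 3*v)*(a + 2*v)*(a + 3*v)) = a^2 + 5*a*v + 6*v^2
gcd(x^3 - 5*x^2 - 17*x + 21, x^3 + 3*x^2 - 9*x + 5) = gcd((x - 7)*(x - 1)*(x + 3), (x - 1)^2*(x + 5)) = x - 1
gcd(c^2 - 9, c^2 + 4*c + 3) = c + 3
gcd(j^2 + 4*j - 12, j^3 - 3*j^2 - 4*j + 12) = j - 2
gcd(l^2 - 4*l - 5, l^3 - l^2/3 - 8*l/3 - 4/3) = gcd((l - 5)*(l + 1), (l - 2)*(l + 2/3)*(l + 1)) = l + 1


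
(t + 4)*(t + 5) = t^2 + 9*t + 20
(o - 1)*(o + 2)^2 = o^3 + 3*o^2 - 4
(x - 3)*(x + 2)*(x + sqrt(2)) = x^3 - x^2 + sqrt(2)*x^2 - 6*x - sqrt(2)*x - 6*sqrt(2)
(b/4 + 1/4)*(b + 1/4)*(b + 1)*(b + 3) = b^4/4 + 21*b^3/16 + 33*b^2/16 + 19*b/16 + 3/16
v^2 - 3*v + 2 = (v - 2)*(v - 1)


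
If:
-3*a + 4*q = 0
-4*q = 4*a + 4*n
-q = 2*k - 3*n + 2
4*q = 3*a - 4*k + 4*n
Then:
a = -4/5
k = 7/5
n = 7/5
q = -3/5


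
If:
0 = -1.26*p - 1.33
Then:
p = -1.06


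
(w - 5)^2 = w^2 - 10*w + 25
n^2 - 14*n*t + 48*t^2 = (n - 8*t)*(n - 6*t)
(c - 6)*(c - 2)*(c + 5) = c^3 - 3*c^2 - 28*c + 60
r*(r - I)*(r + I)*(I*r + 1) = I*r^4 + r^3 + I*r^2 + r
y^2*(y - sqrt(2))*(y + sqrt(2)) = y^4 - 2*y^2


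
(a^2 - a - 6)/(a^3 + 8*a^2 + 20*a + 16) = (a - 3)/(a^2 + 6*a + 8)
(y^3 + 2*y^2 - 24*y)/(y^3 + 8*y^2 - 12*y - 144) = y/(y + 6)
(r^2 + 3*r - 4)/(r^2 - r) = (r + 4)/r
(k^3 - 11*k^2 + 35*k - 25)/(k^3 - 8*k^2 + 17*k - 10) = (k - 5)/(k - 2)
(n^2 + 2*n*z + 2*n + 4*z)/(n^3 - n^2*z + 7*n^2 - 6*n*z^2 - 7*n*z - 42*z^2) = (-n - 2)/(-n^2 + 3*n*z - 7*n + 21*z)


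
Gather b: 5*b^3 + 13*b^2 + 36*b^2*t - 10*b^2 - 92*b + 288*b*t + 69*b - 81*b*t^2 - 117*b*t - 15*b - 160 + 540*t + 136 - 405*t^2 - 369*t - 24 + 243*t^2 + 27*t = 5*b^3 + b^2*(36*t + 3) + b*(-81*t^2 + 171*t - 38) - 162*t^2 + 198*t - 48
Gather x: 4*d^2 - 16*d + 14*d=4*d^2 - 2*d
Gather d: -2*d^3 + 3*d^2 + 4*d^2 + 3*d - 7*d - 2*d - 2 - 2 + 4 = -2*d^3 + 7*d^2 - 6*d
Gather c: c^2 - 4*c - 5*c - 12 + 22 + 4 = c^2 - 9*c + 14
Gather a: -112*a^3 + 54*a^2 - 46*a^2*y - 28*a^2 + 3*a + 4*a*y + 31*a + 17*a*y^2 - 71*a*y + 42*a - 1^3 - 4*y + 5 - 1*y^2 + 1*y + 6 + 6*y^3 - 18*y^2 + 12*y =-112*a^3 + a^2*(26 - 46*y) + a*(17*y^2 - 67*y + 76) + 6*y^3 - 19*y^2 + 9*y + 10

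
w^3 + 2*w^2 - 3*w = w*(w - 1)*(w + 3)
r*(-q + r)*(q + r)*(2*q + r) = -2*q^3*r - q^2*r^2 + 2*q*r^3 + r^4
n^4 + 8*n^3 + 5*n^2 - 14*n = n*(n - 1)*(n + 2)*(n + 7)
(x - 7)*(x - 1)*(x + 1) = x^3 - 7*x^2 - x + 7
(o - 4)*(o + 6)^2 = o^3 + 8*o^2 - 12*o - 144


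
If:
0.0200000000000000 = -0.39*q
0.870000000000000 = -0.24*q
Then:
No Solution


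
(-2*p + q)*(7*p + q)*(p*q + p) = -14*p^3*q - 14*p^3 + 5*p^2*q^2 + 5*p^2*q + p*q^3 + p*q^2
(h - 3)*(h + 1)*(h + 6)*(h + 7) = h^4 + 11*h^3 + 13*h^2 - 123*h - 126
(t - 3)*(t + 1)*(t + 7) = t^3 + 5*t^2 - 17*t - 21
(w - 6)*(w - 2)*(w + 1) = w^3 - 7*w^2 + 4*w + 12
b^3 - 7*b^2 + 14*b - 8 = (b - 4)*(b - 2)*(b - 1)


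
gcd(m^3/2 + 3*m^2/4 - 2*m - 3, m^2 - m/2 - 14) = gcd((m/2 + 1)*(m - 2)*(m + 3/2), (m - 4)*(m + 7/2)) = 1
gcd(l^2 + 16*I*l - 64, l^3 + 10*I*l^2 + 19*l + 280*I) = l + 8*I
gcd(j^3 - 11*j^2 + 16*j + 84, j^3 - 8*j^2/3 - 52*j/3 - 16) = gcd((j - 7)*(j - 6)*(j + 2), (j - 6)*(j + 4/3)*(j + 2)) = j^2 - 4*j - 12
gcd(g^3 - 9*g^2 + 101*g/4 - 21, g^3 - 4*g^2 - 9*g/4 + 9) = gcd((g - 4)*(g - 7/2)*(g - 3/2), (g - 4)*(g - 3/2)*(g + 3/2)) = g^2 - 11*g/2 + 6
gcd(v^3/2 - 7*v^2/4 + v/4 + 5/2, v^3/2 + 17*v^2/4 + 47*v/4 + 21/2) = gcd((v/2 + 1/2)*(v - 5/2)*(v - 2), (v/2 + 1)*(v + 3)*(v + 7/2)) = 1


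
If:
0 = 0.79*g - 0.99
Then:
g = 1.25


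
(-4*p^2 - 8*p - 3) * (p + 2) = -4*p^3 - 16*p^2 - 19*p - 6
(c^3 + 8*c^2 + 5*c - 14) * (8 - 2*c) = -2*c^4 - 8*c^3 + 54*c^2 + 68*c - 112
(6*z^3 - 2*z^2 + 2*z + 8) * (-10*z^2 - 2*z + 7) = -60*z^5 + 8*z^4 + 26*z^3 - 98*z^2 - 2*z + 56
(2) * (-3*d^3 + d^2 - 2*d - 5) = -6*d^3 + 2*d^2 - 4*d - 10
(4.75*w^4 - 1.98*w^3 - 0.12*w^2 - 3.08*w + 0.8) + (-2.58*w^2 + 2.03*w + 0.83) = 4.75*w^4 - 1.98*w^3 - 2.7*w^2 - 1.05*w + 1.63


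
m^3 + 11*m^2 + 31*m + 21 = (m + 1)*(m + 3)*(m + 7)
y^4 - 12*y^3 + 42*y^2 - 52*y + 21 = (y - 7)*(y - 3)*(y - 1)^2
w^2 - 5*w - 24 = (w - 8)*(w + 3)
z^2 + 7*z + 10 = (z + 2)*(z + 5)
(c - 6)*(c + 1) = c^2 - 5*c - 6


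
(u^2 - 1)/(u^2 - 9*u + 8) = (u + 1)/(u - 8)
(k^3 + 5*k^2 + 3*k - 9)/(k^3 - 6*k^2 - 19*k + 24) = (k + 3)/(k - 8)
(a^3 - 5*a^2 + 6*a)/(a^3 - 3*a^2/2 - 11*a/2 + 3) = 2*a*(a - 2)/(2*a^2 + 3*a - 2)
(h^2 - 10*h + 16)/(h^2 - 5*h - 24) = (h - 2)/(h + 3)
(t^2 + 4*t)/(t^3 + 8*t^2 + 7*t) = (t + 4)/(t^2 + 8*t + 7)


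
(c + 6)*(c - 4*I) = c^2 + 6*c - 4*I*c - 24*I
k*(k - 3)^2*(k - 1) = k^4 - 7*k^3 + 15*k^2 - 9*k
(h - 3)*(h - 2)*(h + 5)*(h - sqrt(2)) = h^4 - sqrt(2)*h^3 - 19*h^2 + 19*sqrt(2)*h + 30*h - 30*sqrt(2)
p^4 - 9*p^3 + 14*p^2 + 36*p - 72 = (p - 6)*(p - 3)*(p - 2)*(p + 2)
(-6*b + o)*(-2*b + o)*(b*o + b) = 12*b^3*o + 12*b^3 - 8*b^2*o^2 - 8*b^2*o + b*o^3 + b*o^2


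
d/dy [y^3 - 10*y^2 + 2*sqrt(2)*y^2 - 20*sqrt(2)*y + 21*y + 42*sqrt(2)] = 3*y^2 - 20*y + 4*sqrt(2)*y - 20*sqrt(2) + 21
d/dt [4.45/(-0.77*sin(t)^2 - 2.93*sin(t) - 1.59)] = (6.853*sin(t) + 13.0385)*cos(t)/(0.77*sin(t)^2 + 2.93*sin(t) + 1.59)^2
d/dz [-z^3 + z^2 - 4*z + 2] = -3*z^2 + 2*z - 4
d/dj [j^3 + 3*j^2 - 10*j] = 3*j^2 + 6*j - 10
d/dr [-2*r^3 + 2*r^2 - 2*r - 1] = -6*r^2 + 4*r - 2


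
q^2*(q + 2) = q^3 + 2*q^2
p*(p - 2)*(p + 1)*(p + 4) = p^4 + 3*p^3 - 6*p^2 - 8*p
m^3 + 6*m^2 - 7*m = m*(m - 1)*(m + 7)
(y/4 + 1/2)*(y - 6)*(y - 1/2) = y^3/4 - 9*y^2/8 - 5*y/2 + 3/2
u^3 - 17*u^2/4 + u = u*(u - 4)*(u - 1/4)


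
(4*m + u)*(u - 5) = 4*m*u - 20*m + u^2 - 5*u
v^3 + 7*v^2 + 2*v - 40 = (v - 2)*(v + 4)*(v + 5)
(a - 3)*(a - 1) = a^2 - 4*a + 3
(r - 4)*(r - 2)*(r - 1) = r^3 - 7*r^2 + 14*r - 8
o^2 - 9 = (o - 3)*(o + 3)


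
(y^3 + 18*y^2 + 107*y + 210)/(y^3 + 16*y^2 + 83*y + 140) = (y + 6)/(y + 4)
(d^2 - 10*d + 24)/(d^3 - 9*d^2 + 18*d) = (d - 4)/(d*(d - 3))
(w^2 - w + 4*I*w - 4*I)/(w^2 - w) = (w + 4*I)/w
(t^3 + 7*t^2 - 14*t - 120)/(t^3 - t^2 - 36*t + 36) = (t^2 + t - 20)/(t^2 - 7*t + 6)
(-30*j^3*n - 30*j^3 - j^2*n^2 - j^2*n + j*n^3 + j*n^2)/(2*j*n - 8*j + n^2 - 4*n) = j*(-30*j^2*n - 30*j^2 - j*n^2 - j*n + n^3 + n^2)/(2*j*n - 8*j + n^2 - 4*n)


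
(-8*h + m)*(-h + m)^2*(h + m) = -8*h^4 + 9*h^3*m + 7*h^2*m^2 - 9*h*m^3 + m^4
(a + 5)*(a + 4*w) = a^2 + 4*a*w + 5*a + 20*w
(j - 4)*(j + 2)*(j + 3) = j^3 + j^2 - 14*j - 24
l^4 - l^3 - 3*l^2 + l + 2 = (l - 2)*(l - 1)*(l + 1)^2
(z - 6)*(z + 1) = z^2 - 5*z - 6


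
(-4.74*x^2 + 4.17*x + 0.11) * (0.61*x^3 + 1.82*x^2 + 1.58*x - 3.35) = -2.8914*x^5 - 6.0831*x^4 + 0.1673*x^3 + 22.6678*x^2 - 13.7957*x - 0.3685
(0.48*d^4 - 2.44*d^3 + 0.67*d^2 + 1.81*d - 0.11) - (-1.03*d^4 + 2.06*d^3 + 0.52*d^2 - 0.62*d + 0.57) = 1.51*d^4 - 4.5*d^3 + 0.15*d^2 + 2.43*d - 0.68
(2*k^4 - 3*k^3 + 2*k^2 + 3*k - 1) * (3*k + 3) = 6*k^5 - 3*k^4 - 3*k^3 + 15*k^2 + 6*k - 3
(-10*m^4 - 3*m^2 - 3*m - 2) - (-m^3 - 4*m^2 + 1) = -10*m^4 + m^3 + m^2 - 3*m - 3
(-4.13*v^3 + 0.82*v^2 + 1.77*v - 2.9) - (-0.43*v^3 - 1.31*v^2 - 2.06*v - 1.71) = -3.7*v^3 + 2.13*v^2 + 3.83*v - 1.19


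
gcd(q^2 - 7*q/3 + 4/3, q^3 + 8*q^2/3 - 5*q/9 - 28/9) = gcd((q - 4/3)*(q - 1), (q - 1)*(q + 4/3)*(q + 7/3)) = q - 1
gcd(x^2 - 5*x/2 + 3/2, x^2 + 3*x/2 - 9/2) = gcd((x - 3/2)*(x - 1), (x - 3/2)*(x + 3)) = x - 3/2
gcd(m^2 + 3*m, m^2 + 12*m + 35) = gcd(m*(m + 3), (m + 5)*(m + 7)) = 1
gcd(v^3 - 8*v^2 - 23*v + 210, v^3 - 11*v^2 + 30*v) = v - 6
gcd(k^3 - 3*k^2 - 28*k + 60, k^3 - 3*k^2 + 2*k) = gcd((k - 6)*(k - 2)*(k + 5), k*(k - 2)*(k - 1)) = k - 2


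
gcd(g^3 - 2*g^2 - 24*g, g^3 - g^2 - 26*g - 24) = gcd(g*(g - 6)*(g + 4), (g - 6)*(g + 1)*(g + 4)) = g^2 - 2*g - 24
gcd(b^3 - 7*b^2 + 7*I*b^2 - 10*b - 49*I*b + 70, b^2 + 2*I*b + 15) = b + 5*I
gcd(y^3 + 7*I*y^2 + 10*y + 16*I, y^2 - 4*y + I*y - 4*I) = y + I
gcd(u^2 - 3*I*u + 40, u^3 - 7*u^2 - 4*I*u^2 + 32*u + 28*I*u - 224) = u - 8*I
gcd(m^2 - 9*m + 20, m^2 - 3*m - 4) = m - 4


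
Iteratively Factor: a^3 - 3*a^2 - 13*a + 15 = (a + 3)*(a^2 - 6*a + 5) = (a - 5)*(a + 3)*(a - 1)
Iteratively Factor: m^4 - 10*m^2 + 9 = (m + 1)*(m^3 - m^2 - 9*m + 9) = (m + 1)*(m + 3)*(m^2 - 4*m + 3) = (m - 1)*(m + 1)*(m + 3)*(m - 3)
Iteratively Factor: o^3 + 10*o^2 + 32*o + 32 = (o + 4)*(o^2 + 6*o + 8) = (o + 4)^2*(o + 2)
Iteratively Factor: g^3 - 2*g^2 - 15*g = (g)*(g^2 - 2*g - 15) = g*(g + 3)*(g - 5)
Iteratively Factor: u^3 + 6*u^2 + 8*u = (u)*(u^2 + 6*u + 8) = u*(u + 4)*(u + 2)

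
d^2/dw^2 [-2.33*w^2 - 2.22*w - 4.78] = -4.66000000000000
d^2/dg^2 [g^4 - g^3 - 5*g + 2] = 6*g*(2*g - 1)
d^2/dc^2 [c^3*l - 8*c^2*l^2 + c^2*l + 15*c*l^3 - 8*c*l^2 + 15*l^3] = 2*l*(3*c - 8*l + 1)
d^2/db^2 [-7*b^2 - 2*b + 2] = -14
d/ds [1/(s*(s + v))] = -(2*s + v)/(s^2*(s + v)^2)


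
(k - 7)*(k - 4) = k^2 - 11*k + 28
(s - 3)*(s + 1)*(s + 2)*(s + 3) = s^4 + 3*s^3 - 7*s^2 - 27*s - 18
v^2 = v^2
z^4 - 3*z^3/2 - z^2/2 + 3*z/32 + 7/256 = (z - 7/4)*(z - 1/4)*(z + 1/4)^2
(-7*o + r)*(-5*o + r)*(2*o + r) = 70*o^3 + 11*o^2*r - 10*o*r^2 + r^3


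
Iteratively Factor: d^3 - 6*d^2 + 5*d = (d)*(d^2 - 6*d + 5) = d*(d - 1)*(d - 5)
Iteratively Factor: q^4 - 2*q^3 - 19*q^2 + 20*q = (q)*(q^3 - 2*q^2 - 19*q + 20) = q*(q - 1)*(q^2 - q - 20) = q*(q - 5)*(q - 1)*(q + 4)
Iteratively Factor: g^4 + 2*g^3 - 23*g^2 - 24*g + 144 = (g - 3)*(g^3 + 5*g^2 - 8*g - 48) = (g - 3)*(g + 4)*(g^2 + g - 12) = (g - 3)^2*(g + 4)*(g + 4)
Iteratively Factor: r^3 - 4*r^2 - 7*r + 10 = (r - 5)*(r^2 + r - 2) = (r - 5)*(r - 1)*(r + 2)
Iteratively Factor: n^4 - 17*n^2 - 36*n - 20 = (n - 5)*(n^3 + 5*n^2 + 8*n + 4) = (n - 5)*(n + 1)*(n^2 + 4*n + 4) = (n - 5)*(n + 1)*(n + 2)*(n + 2)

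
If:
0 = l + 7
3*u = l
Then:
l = -7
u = -7/3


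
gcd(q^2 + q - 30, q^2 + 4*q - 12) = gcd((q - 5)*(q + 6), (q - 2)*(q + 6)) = q + 6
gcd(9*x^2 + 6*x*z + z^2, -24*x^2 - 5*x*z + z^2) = 3*x + z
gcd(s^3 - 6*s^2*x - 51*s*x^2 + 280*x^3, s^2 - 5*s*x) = -s + 5*x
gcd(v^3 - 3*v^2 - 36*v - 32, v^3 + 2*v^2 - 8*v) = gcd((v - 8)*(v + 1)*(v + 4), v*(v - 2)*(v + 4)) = v + 4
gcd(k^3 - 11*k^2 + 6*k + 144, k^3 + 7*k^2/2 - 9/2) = k + 3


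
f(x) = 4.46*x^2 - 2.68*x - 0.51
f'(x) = 8.92*x - 2.68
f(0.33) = -0.91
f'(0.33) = 0.26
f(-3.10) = 50.66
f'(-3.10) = -30.33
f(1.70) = 7.82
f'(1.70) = 12.48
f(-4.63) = 107.51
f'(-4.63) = -43.98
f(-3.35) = 58.52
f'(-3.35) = -32.56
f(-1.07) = 7.46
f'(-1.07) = -12.22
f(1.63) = 6.97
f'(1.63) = 11.86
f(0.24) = -0.90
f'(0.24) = -0.54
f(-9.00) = 384.87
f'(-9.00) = -82.96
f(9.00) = 336.63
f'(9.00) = 77.60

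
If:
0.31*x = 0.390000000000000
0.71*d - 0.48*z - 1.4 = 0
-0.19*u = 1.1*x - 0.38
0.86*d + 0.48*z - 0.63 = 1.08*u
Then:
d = -2.34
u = -5.28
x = 1.26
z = -6.38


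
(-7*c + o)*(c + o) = -7*c^2 - 6*c*o + o^2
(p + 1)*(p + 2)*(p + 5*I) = p^3 + 3*p^2 + 5*I*p^2 + 2*p + 15*I*p + 10*I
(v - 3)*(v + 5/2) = v^2 - v/2 - 15/2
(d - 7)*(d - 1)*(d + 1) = d^3 - 7*d^2 - d + 7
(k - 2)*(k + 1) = k^2 - k - 2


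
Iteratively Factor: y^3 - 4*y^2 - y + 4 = (y - 4)*(y^2 - 1) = (y - 4)*(y - 1)*(y + 1)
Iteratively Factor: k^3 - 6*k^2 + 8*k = (k - 2)*(k^2 - 4*k) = k*(k - 2)*(k - 4)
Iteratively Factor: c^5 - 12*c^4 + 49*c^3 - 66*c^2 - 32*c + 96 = (c - 3)*(c^4 - 9*c^3 + 22*c^2 - 32) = (c - 3)*(c + 1)*(c^3 - 10*c^2 + 32*c - 32) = (c - 4)*(c - 3)*(c + 1)*(c^2 - 6*c + 8) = (c - 4)^2*(c - 3)*(c + 1)*(c - 2)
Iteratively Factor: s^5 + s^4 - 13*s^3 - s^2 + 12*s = (s - 1)*(s^4 + 2*s^3 - 11*s^2 - 12*s) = (s - 3)*(s - 1)*(s^3 + 5*s^2 + 4*s) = (s - 3)*(s - 1)*(s + 4)*(s^2 + s) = (s - 3)*(s - 1)*(s + 1)*(s + 4)*(s)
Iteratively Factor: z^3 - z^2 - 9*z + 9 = (z - 1)*(z^2 - 9) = (z - 1)*(z + 3)*(z - 3)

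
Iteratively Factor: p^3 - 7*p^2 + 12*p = (p)*(p^2 - 7*p + 12) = p*(p - 3)*(p - 4)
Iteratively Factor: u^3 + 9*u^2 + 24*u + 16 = (u + 4)*(u^2 + 5*u + 4) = (u + 4)^2*(u + 1)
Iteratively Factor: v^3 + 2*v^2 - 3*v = (v - 1)*(v^2 + 3*v) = v*(v - 1)*(v + 3)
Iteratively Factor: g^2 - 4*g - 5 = (g - 5)*(g + 1)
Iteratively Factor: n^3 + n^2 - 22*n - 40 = (n - 5)*(n^2 + 6*n + 8) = (n - 5)*(n + 2)*(n + 4)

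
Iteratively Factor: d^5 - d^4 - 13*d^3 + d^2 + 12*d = (d - 1)*(d^4 - 13*d^2 - 12*d) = (d - 1)*(d + 3)*(d^3 - 3*d^2 - 4*d) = (d - 4)*(d - 1)*(d + 3)*(d^2 + d) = (d - 4)*(d - 1)*(d + 1)*(d + 3)*(d)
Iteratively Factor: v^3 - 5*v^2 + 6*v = (v)*(v^2 - 5*v + 6) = v*(v - 3)*(v - 2)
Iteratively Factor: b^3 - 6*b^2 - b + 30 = (b - 3)*(b^2 - 3*b - 10) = (b - 5)*(b - 3)*(b + 2)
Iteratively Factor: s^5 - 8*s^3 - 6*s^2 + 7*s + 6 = (s + 2)*(s^4 - 2*s^3 - 4*s^2 + 2*s + 3) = (s - 1)*(s + 2)*(s^3 - s^2 - 5*s - 3) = (s - 1)*(s + 1)*(s + 2)*(s^2 - 2*s - 3) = (s - 1)*(s + 1)^2*(s + 2)*(s - 3)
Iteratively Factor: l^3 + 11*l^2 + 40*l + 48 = (l + 3)*(l^2 + 8*l + 16) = (l + 3)*(l + 4)*(l + 4)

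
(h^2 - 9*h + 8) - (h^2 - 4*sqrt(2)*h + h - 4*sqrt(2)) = -10*h + 4*sqrt(2)*h + 4*sqrt(2) + 8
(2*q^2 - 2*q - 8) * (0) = 0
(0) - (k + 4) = -k - 4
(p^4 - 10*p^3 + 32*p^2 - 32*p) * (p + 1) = p^5 - 9*p^4 + 22*p^3 - 32*p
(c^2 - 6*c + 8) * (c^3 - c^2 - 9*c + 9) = c^5 - 7*c^4 + 5*c^3 + 55*c^2 - 126*c + 72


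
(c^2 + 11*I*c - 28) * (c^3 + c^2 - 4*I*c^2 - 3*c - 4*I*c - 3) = c^5 + c^4 + 7*I*c^4 + 13*c^3 + 7*I*c^3 + 13*c^2 + 79*I*c^2 + 84*c + 79*I*c + 84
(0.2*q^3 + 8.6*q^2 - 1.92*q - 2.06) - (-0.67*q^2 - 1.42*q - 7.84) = 0.2*q^3 + 9.27*q^2 - 0.5*q + 5.78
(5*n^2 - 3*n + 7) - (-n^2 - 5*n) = 6*n^2 + 2*n + 7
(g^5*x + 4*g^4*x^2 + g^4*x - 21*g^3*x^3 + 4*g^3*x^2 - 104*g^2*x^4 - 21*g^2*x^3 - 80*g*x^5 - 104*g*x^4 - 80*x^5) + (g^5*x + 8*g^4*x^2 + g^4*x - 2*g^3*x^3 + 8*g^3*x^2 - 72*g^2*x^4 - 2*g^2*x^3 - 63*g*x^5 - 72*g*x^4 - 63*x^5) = 2*g^5*x + 12*g^4*x^2 + 2*g^4*x - 23*g^3*x^3 + 12*g^3*x^2 - 176*g^2*x^4 - 23*g^2*x^3 - 143*g*x^5 - 176*g*x^4 - 143*x^5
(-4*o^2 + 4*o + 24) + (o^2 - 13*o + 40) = -3*o^2 - 9*o + 64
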